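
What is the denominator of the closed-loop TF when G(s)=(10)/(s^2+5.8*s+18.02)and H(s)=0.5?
Characteristic poly = G_den * H_den + G_num * H_num = (s^2 + 5.8*s + 18.02) + (5) = s^2 + 5.8*s + 23.02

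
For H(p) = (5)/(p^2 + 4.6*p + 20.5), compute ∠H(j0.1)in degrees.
Substitute p = j*0.1: H(j0.1) = 0.243899 - 0.00547552j.
∠H(j0.1) = atan2(Im, Re) = atan2(-0.00547552, 0.243899) = -1.29°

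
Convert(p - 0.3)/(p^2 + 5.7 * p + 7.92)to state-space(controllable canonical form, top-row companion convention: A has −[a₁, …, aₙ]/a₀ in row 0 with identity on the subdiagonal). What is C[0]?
Reachable canonical form: C = numerator coefficients (right-aligned, zero-padded to length n).
num = p - 0.3, C = [[1, -0.3]].
C[0] = 1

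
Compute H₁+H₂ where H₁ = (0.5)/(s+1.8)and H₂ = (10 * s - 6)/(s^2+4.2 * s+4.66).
Parallel: H = H₁ + H₂ = (n₁·d₂ + n₂·d₁)/(d₁·d₂).
n₁·d₂ = 0.5*s^2 + 2.1*s + 2.33. n₂·d₁ = 10*s^2 + 12*s - 10.8. Sum = 10.5*s^2 + 14.1*s - 8.47. d₁·d₂ = s^3 + 6*s^2 + 12.22*s + 8.388.
H(s) = (10.5*s^2 + 14.1*s - 8.47)/(s^3 + 6*s^2 + 12.22*s + 8.388)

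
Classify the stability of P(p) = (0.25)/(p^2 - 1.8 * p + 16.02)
Denominator: p^2 - 1.8*p + 16.02. Poles: 0.9 + 3.9j, 0.9 - 3.9j. Unstable (2 pole(s) in RHP)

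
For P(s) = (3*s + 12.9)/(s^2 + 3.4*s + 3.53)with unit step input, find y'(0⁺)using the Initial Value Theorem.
IVT: y'(0⁺) = lim_{s→∞} s²·Y(s) = lim_{s→∞} s·P(s).
deg(num) = 1, deg(den) = 2, relative degree = 1, so s·P(s) → (leading num)/(leading den) = 3/1 = 3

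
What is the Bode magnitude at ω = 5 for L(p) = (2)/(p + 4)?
Substitute p = j*5: L(j5) = 0.195122 - 0.243902j.
|L(j5)| = sqrt(Re² + Im²) = 0.3123.
20*log₁₀(0.3123) = -10.11 dB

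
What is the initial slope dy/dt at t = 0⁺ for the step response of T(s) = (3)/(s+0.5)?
IVT: y'(0⁺) = lim_{s→∞} s²·Y(s) = lim_{s→∞} s·T(s).
deg(num) = 0, deg(den) = 1, relative degree = 1, so s·T(s) → (leading num)/(leading den) = 3/1 = 3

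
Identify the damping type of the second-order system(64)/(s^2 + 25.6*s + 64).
Standard form: ωn²/(s²+2ζωn·s+ωn²) gives ωn=8, ζ=1.6.
Overdamped (ζ = 1.6 > 1)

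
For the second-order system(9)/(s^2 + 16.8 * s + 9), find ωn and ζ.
Standard form: ωn²/(s²+2ζωn·s+ωn²).
const=9=ωn² → ωn=3, s coeff=16.8=2ζωn → ζ=2.8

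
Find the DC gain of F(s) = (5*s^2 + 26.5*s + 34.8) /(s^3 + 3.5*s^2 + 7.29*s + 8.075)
DC gain = F(0) = num(0)/den(0) = 34.8/8.075 = 4.31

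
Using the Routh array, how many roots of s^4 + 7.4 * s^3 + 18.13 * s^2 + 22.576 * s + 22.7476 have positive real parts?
Routh array:
s^4: [1, 18.13, 22.7476]; s^3: [7.4, 22.576]; s^2: [15.0792, 22.7476]; s^1: [11.4128]; s^0: [22.7476]
First column: [1, 7.4, 15.0792, 11.4128, 22.7476]. Sign changes = RHP roots = 0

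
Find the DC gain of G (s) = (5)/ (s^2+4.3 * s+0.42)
DC gain = G(0) = num(0)/den(0) = 5/0.42 = 11.9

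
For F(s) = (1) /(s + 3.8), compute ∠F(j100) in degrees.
Substitute s = j*100: F(j100) = 0.000379452 - 0.00998558j.
∠F(j100) = atan2(Im, Re) = atan2(-0.00998558, 0.000379452) = -87.82°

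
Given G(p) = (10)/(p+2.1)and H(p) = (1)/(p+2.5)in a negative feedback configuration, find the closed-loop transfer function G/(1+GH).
Closed-loop T = G/(1+GH).
Numerator: G_num * H_den = 10*p + 25.
Denominator: G_den * H_den + G_num * H_num = (p^2 + 4.6*p + 5.25) + (10) = p^2 + 4.6*p + 15.25.
T(p) = (10*p + 25)/(p^2 + 4.6*p + 15.25)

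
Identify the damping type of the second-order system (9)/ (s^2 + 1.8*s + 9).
Standard form: ωn²/(s²+2ζωn·s+ωn²) gives ωn=3, ζ=0.3.
Underdamped (ζ = 0.3 < 1)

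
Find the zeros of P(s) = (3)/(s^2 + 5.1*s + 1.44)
Numerator is a nonzero constant (3) → Zeros: none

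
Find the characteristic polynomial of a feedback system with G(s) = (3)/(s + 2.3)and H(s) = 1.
Characteristic poly = G_den * H_den + G_num * H_num = (s + 2.3) + (3) = s + 5.3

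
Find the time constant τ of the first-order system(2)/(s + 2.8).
First-order system: τ = -1/pole. Pole = -2.8. τ = -1/(-2.8) = 0.3571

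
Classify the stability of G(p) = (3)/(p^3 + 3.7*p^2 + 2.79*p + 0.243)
Denominator: p^3 + 3.7*p^2 + 2.79*p + 0.243 = (p + 0.1)(p + 2.7)(p + 0.9). Poles: -0.1, -0.9, -2.7. Stable (all poles in LHP)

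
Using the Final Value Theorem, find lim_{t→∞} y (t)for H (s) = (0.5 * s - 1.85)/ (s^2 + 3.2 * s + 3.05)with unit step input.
FVT: lim_{t→∞} y(t) = lim_{s→0} s*Y(s) where Y(s) = H(s)/s.
= lim_{s→0} H(s) = H(0) = num(0)/den(0) = -1.85/3.05 = -0.6066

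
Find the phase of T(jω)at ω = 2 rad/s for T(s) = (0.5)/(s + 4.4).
Substitute s = j*2: T(j2) = 0.0941781 - 0.0428082j.
∠T(j2) = atan2(Im, Re) = atan2(-0.0428082, 0.0941781) = -24.44°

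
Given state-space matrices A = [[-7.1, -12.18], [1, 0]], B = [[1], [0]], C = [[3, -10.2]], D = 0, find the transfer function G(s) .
G(s) = C(sI - A)⁻¹B + D.
Characteristic polynomial det(sI - A) = s^2 + 7.1*s + 12.18.
Numerator from C·adj(sI-A)·B + D·det(sI-A) = 3*s - 10.2.
G(s) = (3*s - 10.2)/(s^2 + 7.1*s + 12.18)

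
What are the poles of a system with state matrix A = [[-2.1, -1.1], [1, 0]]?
Eigenvalues solve det(λI - A) = 0.
Characteristic polynomial: λ^2 + 2.1*λ + 1.1 = 0.
Factor: (λ + 1)(λ + 1.1) = 0.
Roots: -1, -1.1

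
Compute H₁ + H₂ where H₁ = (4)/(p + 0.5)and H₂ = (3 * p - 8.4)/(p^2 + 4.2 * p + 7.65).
Parallel: H = H₁ + H₂ = (n₁·d₂ + n₂·d₁)/(d₁·d₂).
n₁·d₂ = 4*p^2 + 16.8*p + 30.6. n₂·d₁ = 3*p^2 - 6.9*p - 4.2. Sum = 7*p^2 + 9.9*p + 26.4. d₁·d₂ = p^3 + 4.7*p^2 + 9.75*p + 3.825.
H(p) = (7*p^2 + 9.9*p + 26.4)/(p^3 + 4.7*p^2 + 9.75*p + 3.825)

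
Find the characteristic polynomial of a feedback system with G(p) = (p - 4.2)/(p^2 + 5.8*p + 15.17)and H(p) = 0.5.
Characteristic poly = G_den * H_den + G_num * H_num = (p^2 + 5.8*p + 15.17) + (0.5*p - 2.1) = p^2 + 6.3*p + 13.07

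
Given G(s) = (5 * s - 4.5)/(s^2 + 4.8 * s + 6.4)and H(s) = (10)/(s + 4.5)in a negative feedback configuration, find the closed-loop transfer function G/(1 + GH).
Closed-loop T = G/(1+GH).
Numerator: G_num * H_den = 5*s^2 + 18*s - 20.25.
Denominator: G_den * H_den + G_num * H_num = (s^3 + 9.3*s^2 + 28*s + 28.8) + (50*s - 45) = s^3 + 9.3*s^2 + 78*s - 16.2.
T(s) = (5*s^2 + 18*s - 20.25)/(s^3 + 9.3*s^2 + 78*s - 16.2)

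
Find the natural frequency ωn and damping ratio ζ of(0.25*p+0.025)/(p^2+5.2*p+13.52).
Underdamped: complex pole -2.6 + 2.6j. ωn = |pole| = 3.677, ζ = -Re(pole)/ωn = 0.7071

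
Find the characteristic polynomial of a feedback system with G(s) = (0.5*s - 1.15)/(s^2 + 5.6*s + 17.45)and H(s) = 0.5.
Characteristic poly = G_den * H_den + G_num * H_num = (s^2 + 5.6*s + 17.45) + (0.25*s - 0.575) = s^2 + 5.85*s + 16.875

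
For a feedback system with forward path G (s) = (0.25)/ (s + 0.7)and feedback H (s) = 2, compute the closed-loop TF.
Closed-loop T = G/(1+GH).
Numerator: G_num * H_den = 0.25.
Denominator: G_den * H_den + G_num * H_num = (s + 0.7) + (0.5) = s + 1.2.
T(s) = (0.25)/(s + 1.2)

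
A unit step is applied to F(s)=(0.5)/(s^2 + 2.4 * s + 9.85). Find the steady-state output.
FVT: lim_{t→∞} y(t) = lim_{s→0} s*Y(s) where Y(s) = F(s)/s.
= lim_{s→0} F(s) = F(0) = num(0)/den(0) = 0.5/9.85 = 0.05076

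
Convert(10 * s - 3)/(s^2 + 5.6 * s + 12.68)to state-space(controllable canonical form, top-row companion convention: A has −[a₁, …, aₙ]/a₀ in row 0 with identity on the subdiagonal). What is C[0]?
Reachable canonical form: C = numerator coefficients (right-aligned, zero-padded to length n).
num = 10*s - 3, C = [[10, -3]].
C[0] = 10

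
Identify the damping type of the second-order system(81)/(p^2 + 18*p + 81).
Standard form: ωn²/(p²+2ζωn·p+ωn²) gives ωn=9, ζ=1.
Critically damped (ζ = 1)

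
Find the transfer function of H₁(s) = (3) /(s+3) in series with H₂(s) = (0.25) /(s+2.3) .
Series: H = H₁ · H₂ = (n₁·n₂)/(d₁·d₂).
Num: n₁·n₂ = 0.75. Den: d₁·d₂ = s^2 + 5.3*s + 6.9.
H(s) = (0.75)/(s^2 + 5.3*s + 6.9)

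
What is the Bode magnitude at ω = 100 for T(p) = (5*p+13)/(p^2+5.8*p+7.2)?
Substitute p = j*100: T(j100) = 0.00159786 - 0.0499433j.
|T(j100)| = sqrt(Re² + Im²) = 0.04997.
20*log₁₀(0.04997) = -26.03 dB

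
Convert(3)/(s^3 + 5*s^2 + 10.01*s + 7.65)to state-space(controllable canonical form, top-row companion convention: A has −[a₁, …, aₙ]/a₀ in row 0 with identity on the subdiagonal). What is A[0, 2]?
Reachable canonical form for den = s^3 + 5*s^2 + 10.01*s + 7.65: top row of A = -[a₁,a₂,...,aₙ]/a₀, ones on the subdiagonal, zeros elsewhere.
A = [[-5, -10.01, -7.65], [1, 0, 0], [0, 1, 0]].
A[0,2] = -7.65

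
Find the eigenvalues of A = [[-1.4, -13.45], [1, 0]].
Eigenvalues solve det(λI - A) = 0.
Characteristic polynomial: λ^2 + 1.4*λ + 13.45 = 0.
Roots: -0.7 + 3.6j, -0.7 - 3.6j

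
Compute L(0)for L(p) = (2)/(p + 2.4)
DC gain = L(0) = num(0)/den(0) = 2/2.4 = 0.8333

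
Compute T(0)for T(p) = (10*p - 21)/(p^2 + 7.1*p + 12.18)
DC gain = T(0) = num(0)/den(0) = -21/12.18 = -1.724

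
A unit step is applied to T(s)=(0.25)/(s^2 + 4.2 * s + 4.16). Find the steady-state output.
FVT: lim_{t→∞} y(t) = lim_{s→0} s*Y(s) where Y(s) = T(s)/s.
= lim_{s→0} T(s) = T(0) = num(0)/den(0) = 0.25/4.16 = 0.0601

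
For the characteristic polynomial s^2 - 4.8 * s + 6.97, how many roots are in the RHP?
Poles: 2.4 + 1.1j, 2.4 - 1.1j. RHP poles (Re>0): 2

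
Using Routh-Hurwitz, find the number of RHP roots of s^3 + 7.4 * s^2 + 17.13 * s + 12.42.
Routh array:
s^3: [1, 17.13]; s^2: [7.4, 12.42]; s^1: [15.4516]; s^0: [12.42]
First column: [1, 7.4, 15.4516, 12.42]. Sign changes = RHP roots = 0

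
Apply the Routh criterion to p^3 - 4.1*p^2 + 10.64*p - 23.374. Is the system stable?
Routh array:
p^3: [1, 10.64]; p^2: [-4.1, -23.374]; p^1: [4.93902]; p^0: [-23.374]
First column: [1, -4.1, 4.93902, -23.374]. Sign changes = 3.
No, unstable (3 RHP root(s))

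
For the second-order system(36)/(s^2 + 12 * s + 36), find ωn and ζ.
Standard form: ωn²/(s²+2ζωn·s+ωn²).
const=36=ωn² → ωn=6, s coeff=12=2ζωn → ζ=1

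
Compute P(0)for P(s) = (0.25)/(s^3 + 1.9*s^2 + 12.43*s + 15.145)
DC gain = P(0) = num(0)/den(0) = 0.25/15.145 = 0.01651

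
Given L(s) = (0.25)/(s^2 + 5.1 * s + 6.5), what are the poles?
Set denominator = 0: s^2 + 5.1*s + 6.5 = (s + 2.5)(s + 2.6) = 0 → Poles: -2.5, -2.6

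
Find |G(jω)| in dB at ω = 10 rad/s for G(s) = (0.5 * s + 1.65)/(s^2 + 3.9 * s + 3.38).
Substitute s = j*10: G(j10) = 0.00327705 - 0.0504264j.
|G(j10)| = sqrt(Re² + Im²) = 0.05053.
20*log₁₀(0.05053) = -25.93 dB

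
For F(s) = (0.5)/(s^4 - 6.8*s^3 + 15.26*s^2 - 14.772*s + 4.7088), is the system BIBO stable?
Denominator: s^4 - 6.8*s^3 + 15.26*s^2 - 14.772*s + 4.7088 = (s - 0.6)(s - 3.6)(s^2 - 2.6*s + 2.18). Poles: 0.6, 1.3 + 0.7j, 1.3 - 0.7j, 3.6. All Re(p)<0: No (unstable)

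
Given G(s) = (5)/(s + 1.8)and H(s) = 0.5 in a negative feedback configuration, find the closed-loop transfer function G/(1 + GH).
Closed-loop T = G/(1+GH).
Numerator: G_num * H_den = 5.
Denominator: G_den * H_den + G_num * H_num = (s + 1.8) + (2.5) = s + 4.3.
T(s) = (5)/(s + 4.3)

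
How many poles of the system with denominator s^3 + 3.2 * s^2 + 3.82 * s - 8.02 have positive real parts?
s^3 + 3.2*s^2 + 3.82*s - 8.02 = (s - 1)(s^2 + 4.2*s + 8.02). Poles: -2.1 + 1.9j, -2.1 - 1.9j, 1. RHP poles (Re>0): 1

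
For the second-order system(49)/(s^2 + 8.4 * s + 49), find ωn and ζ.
Standard form: ωn²/(s²+2ζωn·s+ωn²).
const=49=ωn² → ωn=7, s coeff=8.4=2ζωn → ζ=0.6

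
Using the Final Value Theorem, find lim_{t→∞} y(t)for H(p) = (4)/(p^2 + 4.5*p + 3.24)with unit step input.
FVT: lim_{t→∞} y(t) = lim_{p→0} p*Y(p) where Y(p) = H(p)/p.
= lim_{p→0} H(p) = H(0) = num(0)/den(0) = 4/3.24 = 1.235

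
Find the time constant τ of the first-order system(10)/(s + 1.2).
First-order system: τ = -1/pole. Pole = -1.2. τ = -1/(-1.2) = 0.8333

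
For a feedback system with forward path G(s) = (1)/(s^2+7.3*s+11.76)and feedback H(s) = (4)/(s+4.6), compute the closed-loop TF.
Closed-loop T = G/(1+GH).
Numerator: G_num * H_den = s + 4.6.
Denominator: G_den * H_den + G_num * H_num = (s^3 + 11.9*s^2 + 45.34*s + 54.096) + (4) = s^3 + 11.9*s^2 + 45.34*s + 58.096.
T(s) = (s + 4.6)/(s^3 + 11.9*s^2 + 45.34*s + 58.096)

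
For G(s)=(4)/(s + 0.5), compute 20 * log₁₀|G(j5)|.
Substitute s = j*5: G(j5) = 0.0792079 - 0.792079j.
|G(j5)| = sqrt(Re² + Im²) = 0.796.
20*log₁₀(0.796) = -1.98 dB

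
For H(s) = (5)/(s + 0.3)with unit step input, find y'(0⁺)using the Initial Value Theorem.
IVT: y'(0⁺) = lim_{s→∞} s²·Y(s) = lim_{s→∞} s·H(s).
deg(num) = 0, deg(den) = 1, relative degree = 1, so s·H(s) → (leading num)/(leading den) = 5/1 = 5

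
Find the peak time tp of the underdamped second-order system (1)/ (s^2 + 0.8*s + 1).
Standard form: ωn²/(s²+2ζωn·s+ωn²) → ωn = 1, ζ = 0.4.
ωd = ωn·√(1-ζ²) = 1·√(1-0.4²) = 0.9165.
tp = π/ωd = π/0.9165 = 3.428 s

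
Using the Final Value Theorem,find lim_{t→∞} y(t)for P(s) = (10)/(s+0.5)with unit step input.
FVT: lim_{t→∞} y(t) = lim_{s→0} s*Y(s) where Y(s) = P(s)/s.
= lim_{s→0} P(s) = P(0) = num(0)/den(0) = 10/0.5 = 20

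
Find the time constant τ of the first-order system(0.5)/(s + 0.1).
First-order system: τ = -1/pole. Pole = -0.1. τ = -1/(-0.1) = 10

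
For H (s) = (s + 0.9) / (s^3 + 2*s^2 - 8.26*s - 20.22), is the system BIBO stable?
Denominator: s^3 + 2*s^2 - 8.26*s - 20.22 = (s - 3)(s^2 + 5*s + 6.74). Poles: -2.5 + 0.7j, -2.5 - 0.7j, 3. All Re(p)<0: No (unstable)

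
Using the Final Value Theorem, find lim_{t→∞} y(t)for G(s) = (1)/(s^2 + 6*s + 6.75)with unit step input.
FVT: lim_{t→∞} y(t) = lim_{s→0} s*Y(s) where Y(s) = G(s)/s.
= lim_{s→0} G(s) = G(0) = num(0)/den(0) = 1/6.75 = 0.1481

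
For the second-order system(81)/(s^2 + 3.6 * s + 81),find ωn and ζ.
Standard form: ωn²/(s²+2ζωn·s+ωn²).
const=81=ωn² → ωn=9, s coeff=3.6=2ζωn → ζ=0.2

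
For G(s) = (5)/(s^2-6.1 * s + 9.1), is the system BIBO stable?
Denominator: s^2 - 6.1*s + 9.1 = (s - 2.6)(s - 3.5). Poles: 2.6, 3.5. All Re(p)<0: No (unstable)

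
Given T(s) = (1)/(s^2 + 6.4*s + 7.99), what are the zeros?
Numerator is a nonzero constant (1) → Zeros: none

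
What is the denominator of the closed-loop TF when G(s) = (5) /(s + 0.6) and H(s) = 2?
Characteristic poly = G_den * H_den + G_num * H_num = (s + 0.6) + (10) = s + 10.6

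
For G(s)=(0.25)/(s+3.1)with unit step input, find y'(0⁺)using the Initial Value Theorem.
IVT: y'(0⁺) = lim_{s→∞} s²·Y(s) = lim_{s→∞} s·G(s).
deg(num) = 0, deg(den) = 1, relative degree = 1, so s·G(s) → (leading num)/(leading den) = 0.25/1 = 0.25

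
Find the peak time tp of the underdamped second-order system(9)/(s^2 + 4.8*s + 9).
Standard form: ωn²/(s²+2ζωn·s+ωn²) → ωn = 3, ζ = 0.8.
ωd = ωn·√(1-ζ²) = 3·√(1-0.8²) = 1.8.
tp = π/ωd = π/1.8 = 1.745 s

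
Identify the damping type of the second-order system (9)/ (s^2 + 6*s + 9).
Standard form: ωn²/(s²+2ζωn·s+ωn²) gives ωn=3, ζ=1.
Critically damped (ζ = 1)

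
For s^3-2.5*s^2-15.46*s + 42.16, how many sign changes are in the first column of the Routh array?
Routh array:
s^3: [1, -15.46]; s^2: [-2.5, 42.16]; s^1: [1.404]; s^0: [42.16]
First column: [1, -2.5, 1.404, 42.16]. Sign changes = 2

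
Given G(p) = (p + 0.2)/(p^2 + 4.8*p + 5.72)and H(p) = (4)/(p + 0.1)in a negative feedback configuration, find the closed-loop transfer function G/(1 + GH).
Closed-loop T = G/(1+GH).
Numerator: G_num * H_den = p^2 + 0.3*p + 0.02.
Denominator: G_den * H_den + G_num * H_num = (p^3 + 4.9*p^2 + 6.2*p + 0.572) + (4*p + 0.8) = p^3 + 4.9*p^2 + 10.2*p + 1.372.
T(p) = (p^2 + 0.3*p + 0.02)/(p^3 + 4.9*p^2 + 10.2*p + 1.372)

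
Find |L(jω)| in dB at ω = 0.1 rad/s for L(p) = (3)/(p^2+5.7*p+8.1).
Substitute p = j*0.1: L(j0.1) = 0.368996 - 0.0259985j.
|L(j0.1)| = sqrt(Re² + Im²) = 0.3699.
20*log₁₀(0.3699) = -8.64 dB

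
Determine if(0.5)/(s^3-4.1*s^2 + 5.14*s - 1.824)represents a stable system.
Denominator: s^3 - 4.1*s^2 + 5.14*s - 1.824 = (s - 1.6)(s - 0.6)(s - 1.9). Poles: 0.6, 1.6, 1.9. All Re(p)<0: No (unstable)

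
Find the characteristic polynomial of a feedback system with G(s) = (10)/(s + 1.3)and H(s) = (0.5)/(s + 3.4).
Characteristic poly = G_den * H_den + G_num * H_num = (s^2 + 4.7*s + 4.42) + (5) = s^2 + 4.7*s + 9.42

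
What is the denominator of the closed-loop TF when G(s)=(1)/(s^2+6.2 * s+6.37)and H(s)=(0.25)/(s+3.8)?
Characteristic poly = G_den * H_den + G_num * H_num = (s^3 + 10*s^2 + 29.93*s + 24.206) + (0.25) = s^3 + 10*s^2 + 29.93*s + 24.456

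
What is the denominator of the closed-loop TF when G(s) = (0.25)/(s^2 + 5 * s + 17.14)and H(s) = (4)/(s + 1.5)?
Characteristic poly = G_den * H_den + G_num * H_num = (s^3 + 6.5*s^2 + 24.64*s + 25.71) + (1) = s^3 + 6.5*s^2 + 24.64*s + 26.71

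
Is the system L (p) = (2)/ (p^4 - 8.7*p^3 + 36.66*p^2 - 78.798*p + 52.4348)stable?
Denominator: p^4 - 8.7*p^3 + 36.66*p^2 - 78.798*p + 52.4348 = (p - 3.4)(p - 1.1)(p^2 - 4.2*p + 14.02). Poles: 1.1, 2.1 + 3.1j, 2.1 - 3.1j, 3.4. All Re(p)<0: No (unstable)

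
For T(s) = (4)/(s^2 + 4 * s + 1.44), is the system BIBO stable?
Denominator: s^2 + 4*s + 1.44 = (s + 3.6)(s + 0.4). Poles: -0.4, -3.6. All Re(p)<0: Yes (stable)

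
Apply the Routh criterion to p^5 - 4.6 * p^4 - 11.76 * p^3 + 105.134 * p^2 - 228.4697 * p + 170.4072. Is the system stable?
Routh array:
p^5: [1, -11.76, -228.4697]; p^4: [-4.6, 105.134, 170.4072]; p^3: [11.0952, -191.425]; p^2: [25.7707, 170.4072]; p^1: [-264.791]; p^0: [170.4072]
First column: [1, -4.6, 11.0952, 25.7707, -264.791, 170.4072]. Sign changes = 4.
No, unstable (4 RHP root(s))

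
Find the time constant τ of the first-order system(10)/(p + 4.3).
First-order system: τ = -1/pole. Pole = -4.3. τ = -1/(-4.3) = 0.2326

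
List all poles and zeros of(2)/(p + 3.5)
Set denominator = 0: p + 3.5 = 0 → Poles: -3.5
Numerator is a nonzero constant (2) → Zeros: none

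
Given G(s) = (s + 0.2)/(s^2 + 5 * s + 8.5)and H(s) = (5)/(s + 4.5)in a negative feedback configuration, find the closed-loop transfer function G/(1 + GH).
Closed-loop T = G/(1+GH).
Numerator: G_num * H_den = s^2 + 4.7*s + 0.9.
Denominator: G_den * H_den + G_num * H_num = (s^3 + 9.5*s^2 + 31*s + 38.25) + (5*s + 1) = s^3 + 9.5*s^2 + 36*s + 39.25.
T(s) = (s^2 + 4.7*s + 0.9)/(s^3 + 9.5*s^2 + 36*s + 39.25)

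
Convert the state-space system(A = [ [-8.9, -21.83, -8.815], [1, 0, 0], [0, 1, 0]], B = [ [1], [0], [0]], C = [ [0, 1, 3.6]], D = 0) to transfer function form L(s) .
L(s) = C(sI - A)⁻¹B + D.
Characteristic polynomial det(sI - A) = s^3 + 8.9*s^2 + 21.83*s + 8.815.
Numerator from C·adj(sI-A)·B + D·det(sI-A) = s + 3.6.
L(s) = (s + 3.6)/(s^3 + 8.9*s^2 + 21.83*s + 8.815)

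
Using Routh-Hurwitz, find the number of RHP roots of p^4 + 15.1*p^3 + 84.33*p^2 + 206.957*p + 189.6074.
Routh array:
p^4: [1, 84.33, 189.6074]; p^3: [15.1, 206.957]; p^2: [70.6242, 189.6074]; p^1: [166.417]; p^0: [189.6074]
First column: [1, 15.1, 70.6242, 166.417, 189.6074]. Sign changes = RHP roots = 0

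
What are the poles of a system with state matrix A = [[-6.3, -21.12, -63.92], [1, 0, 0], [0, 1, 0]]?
Eigenvalues solve det(λI - A) = 0.
Characteristic polynomial: λ^3 + 6.3*λ^2 + 21.12*λ + 63.92 = 0.
Factor: (λ + 4.7)(λ^2 + 1.6*λ + 13.6) = 0.
Roots: -0.8 + 3.6j, -0.8 - 3.6j, -4.7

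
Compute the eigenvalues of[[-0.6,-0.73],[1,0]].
Eigenvalues solve det(λI - A) = 0.
Characteristic polynomial: λ^2 + 0.6*λ + 0.73 = 0.
Roots: -0.3 + 0.8j, -0.3 - 0.8j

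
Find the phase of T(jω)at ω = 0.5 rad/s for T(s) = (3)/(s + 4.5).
Substitute s = j*0.5: T(j0.5) = 0.658537 - 0.0731707j.
∠T(j0.5) = atan2(Im, Re) = atan2(-0.0731707, 0.658537) = -6.34°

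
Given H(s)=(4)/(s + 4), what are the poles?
Set denominator = 0: s + 4 = 0 → Poles: -4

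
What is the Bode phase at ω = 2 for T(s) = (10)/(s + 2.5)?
Substitute s = j*2: T(j2) = 2.43902 - 1.95122j.
∠T(j2) = atan2(Im, Re) = atan2(-1.95122, 2.43902) = -38.66°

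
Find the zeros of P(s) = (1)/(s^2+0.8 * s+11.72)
Numerator is a nonzero constant (1) → Zeros: none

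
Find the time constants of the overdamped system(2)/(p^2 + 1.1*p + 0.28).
Overdamped: real poles at -0.7, -0.4. τ = -1/pole → τ₁ = 1.429, τ₂ = 2.5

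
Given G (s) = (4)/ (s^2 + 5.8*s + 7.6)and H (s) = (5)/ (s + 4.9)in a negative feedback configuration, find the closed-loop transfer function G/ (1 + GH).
Closed-loop T = G/(1+GH).
Numerator: G_num * H_den = 4*s + 19.6.
Denominator: G_den * H_den + G_num * H_num = (s^3 + 10.7*s^2 + 36.02*s + 37.24) + (20) = s^3 + 10.7*s^2 + 36.02*s + 57.24.
T(s) = (4*s + 19.6)/(s^3 + 10.7*s^2 + 36.02*s + 57.24)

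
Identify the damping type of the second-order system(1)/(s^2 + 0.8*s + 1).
Standard form: ωn²/(s²+2ζωn·s+ωn²) gives ωn=1, ζ=0.4.
Underdamped (ζ = 0.4 < 1)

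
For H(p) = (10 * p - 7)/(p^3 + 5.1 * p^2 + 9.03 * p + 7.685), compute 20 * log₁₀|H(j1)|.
Substitute p = j*1: H(j1) = 0.874118 + 1.15313j.
|H(j1)| = sqrt(Re² + Im²) = 1.447.
20*log₁₀(1.447) = 3.21 dB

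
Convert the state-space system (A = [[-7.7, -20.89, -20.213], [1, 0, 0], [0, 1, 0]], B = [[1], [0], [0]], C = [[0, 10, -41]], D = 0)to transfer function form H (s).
H(s) = C(sI - A)⁻¹B + D.
Characteristic polynomial det(sI - A) = s^3 + 7.7*s^2 + 20.89*s + 20.213.
Numerator from C·adj(sI-A)·B + D·det(sI-A) = 10*s - 41.
H(s) = (10*s - 41)/(s^3 + 7.7*s^2 + 20.89*s + 20.213)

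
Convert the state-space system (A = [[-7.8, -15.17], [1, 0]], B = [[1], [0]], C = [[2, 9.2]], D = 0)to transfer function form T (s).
T(s) = C(sI - A)⁻¹B + D.
Characteristic polynomial det(sI - A) = s^2 + 7.8*s + 15.17.
Numerator from C·adj(sI-A)·B + D·det(sI-A) = 2*s + 9.2.
T(s) = (2*s + 9.2)/(s^2 + 7.8*s + 15.17)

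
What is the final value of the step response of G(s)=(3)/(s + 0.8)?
FVT: lim_{t→∞} y(t) = lim_{s→0} s*Y(s) where Y(s) = G(s)/s.
= lim_{s→0} G(s) = G(0) = num(0)/den(0) = 3/0.8 = 3.75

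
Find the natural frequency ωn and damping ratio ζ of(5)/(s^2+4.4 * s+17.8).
Underdamped: complex pole -2.2 + 3.6j. ωn = |pole| = 4.219, ζ = -Re(pole)/ωn = 0.5215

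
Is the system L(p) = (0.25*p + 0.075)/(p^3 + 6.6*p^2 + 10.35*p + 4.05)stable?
Denominator: p^3 + 6.6*p^2 + 10.35*p + 4.05 = (p + 0.6)(p + 4.5)(p + 1.5). Poles: -0.6, -1.5, -4.5. All Re(p)<0: Yes (stable)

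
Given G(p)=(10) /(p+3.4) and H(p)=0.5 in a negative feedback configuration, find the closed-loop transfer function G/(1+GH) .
Closed-loop T = G/(1+GH).
Numerator: G_num * H_den = 10.
Denominator: G_den * H_den + G_num * H_num = (p + 3.4) + (5) = p + 8.4.
T(p) = (10)/(p + 8.4)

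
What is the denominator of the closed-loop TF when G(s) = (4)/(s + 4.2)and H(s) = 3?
Characteristic poly = G_den * H_den + G_num * H_num = (s + 4.2) + (12) = s + 16.2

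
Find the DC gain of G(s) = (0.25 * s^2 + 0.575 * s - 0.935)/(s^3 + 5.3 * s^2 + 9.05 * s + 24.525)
DC gain = G(0) = num(0)/den(0) = -0.935/24.525 = -0.03812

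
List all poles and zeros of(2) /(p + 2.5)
Set denominator = 0: p + 2.5 = 0 → Poles: -2.5
Numerator is a nonzero constant (2) → Zeros: none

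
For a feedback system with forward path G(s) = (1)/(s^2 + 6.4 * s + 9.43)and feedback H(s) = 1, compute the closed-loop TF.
Closed-loop T = G/(1+GH).
Numerator: G_num * H_den = 1.
Denominator: G_den * H_den + G_num * H_num = (s^2 + 6.4*s + 9.43) + (1) = s^2 + 6.4*s + 10.43.
T(s) = (1)/(s^2 + 6.4*s + 10.43)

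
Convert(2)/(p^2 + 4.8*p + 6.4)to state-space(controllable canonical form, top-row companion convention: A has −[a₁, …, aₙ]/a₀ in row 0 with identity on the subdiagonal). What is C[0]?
Reachable canonical form: C = numerator coefficients (right-aligned, zero-padded to length n).
num = 2, C = [[0, 2]].
C[0] = 0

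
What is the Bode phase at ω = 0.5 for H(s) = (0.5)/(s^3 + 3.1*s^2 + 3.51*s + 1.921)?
Substitute s = j*0.5: H(j0.5) = 0.144325 - 0.205279j.
∠H(j0.5) = atan2(Im, Re) = atan2(-0.205279, 0.144325) = -54.89°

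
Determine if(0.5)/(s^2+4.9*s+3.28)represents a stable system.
Denominator: s^2 + 4.9*s + 3.28 = (s + 4.1)(s + 0.8). Poles: -0.8, -4.1. All Re(p)<0: Yes (stable)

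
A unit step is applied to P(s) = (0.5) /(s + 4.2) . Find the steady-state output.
FVT: lim_{t→∞} y(t) = lim_{s→0} s*Y(s) where Y(s) = P(s)/s.
= lim_{s→0} P(s) = P(0) = num(0)/den(0) = 0.5/4.2 = 0.119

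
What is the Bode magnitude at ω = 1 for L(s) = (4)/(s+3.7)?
Substitute s = j*1: L(j1) = 1.00749 - 0.272294j.
|L(j1)| = sqrt(Re² + Im²) = 1.044.
20*log₁₀(1.044) = 0.37 dB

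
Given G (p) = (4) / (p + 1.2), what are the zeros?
Numerator is a nonzero constant (4) → Zeros: none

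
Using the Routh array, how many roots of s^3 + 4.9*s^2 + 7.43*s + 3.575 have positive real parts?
Routh array:
s^3: [1, 7.43]; s^2: [4.9, 3.575]; s^1: [6.70041]; s^0: [3.575]
First column: [1, 4.9, 6.70041, 3.575]. Sign changes = RHP roots = 0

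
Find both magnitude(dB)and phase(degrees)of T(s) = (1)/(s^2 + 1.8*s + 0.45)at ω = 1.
Substitute s = j*1: T(j1) = -0.155258 - 0.508116j.
|T| = 20*log₁₀(sqrt(Re²+Im²)) = -5.49 dB.
∠T = atan2(Im, Re) = -106.99°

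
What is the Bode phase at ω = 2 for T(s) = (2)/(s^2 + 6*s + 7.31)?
Substitute s = j*2: T(j2) = 0.0427218 - 0.154883j.
∠T(j2) = atan2(Im, Re) = atan2(-0.154883, 0.0427218) = -74.58°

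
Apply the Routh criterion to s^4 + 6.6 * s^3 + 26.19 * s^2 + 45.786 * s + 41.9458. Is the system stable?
Routh array:
s^4: [1, 26.19, 41.9458]; s^3: [6.6, 45.786]; s^2: [19.2527, 41.9458]; s^1: [31.4066]; s^0: [41.9458]
First column: [1, 6.6, 19.2527, 31.4066, 41.9458]. Sign changes = 0.
Yes, stable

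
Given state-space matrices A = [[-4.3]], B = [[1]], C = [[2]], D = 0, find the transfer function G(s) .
G(s) = C(sI - A)⁻¹B + D.
Characteristic polynomial det(sI - A) = s + 4.3.
Numerator from C·adj(sI-A)·B + D·det(sI-A) = 2.
G(s) = (2)/(s + 4.3)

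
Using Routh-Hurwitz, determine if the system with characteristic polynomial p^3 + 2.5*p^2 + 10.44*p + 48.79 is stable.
Routh array:
p^3: [1, 10.44]; p^2: [2.5, 48.79]; p^1: [-9.076]; p^0: [48.79]
First column: [1, 2.5, -9.076, 48.79]. Sign changes = 2.
No, unstable (2 RHP root(s))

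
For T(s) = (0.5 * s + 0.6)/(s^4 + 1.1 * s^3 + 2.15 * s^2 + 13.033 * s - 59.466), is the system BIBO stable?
Denominator: s^4 + 1.1*s^3 + 2.15*s^2 + 13.033*s - 59.466 = (s + 3.3)(s - 2)(s^2 - 0.2*s + 9.01). Poles: -3.3, 0.1 + 3j, 0.1 - 3j, 2. All Re(p)<0: No (unstable)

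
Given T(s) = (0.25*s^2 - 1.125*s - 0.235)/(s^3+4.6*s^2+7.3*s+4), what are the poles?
Set denominator = 0: s^3 + 4.6*s^2 + 7.3*s + 4 = (s + 1.6)(s^2 + 3*s + 2.5) = 0 → Poles: -1.5 + 0.5j, -1.5 - 0.5j, -1.6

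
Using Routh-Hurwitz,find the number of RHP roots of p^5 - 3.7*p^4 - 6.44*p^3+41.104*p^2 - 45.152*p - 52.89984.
Routh array:
p^5: [1, -6.44, -45.152]; p^4: [-3.7, 41.104, -52.89984]; p^3: [4.66919, -59.4493]; p^2: [-6.0053, -52.89984]; p^1: [-100.579]; p^0: [-52.89984]
First column: [1, -3.7, 4.66919, -6.0053, -100.579, -52.89984]. Sign changes = RHP roots = 3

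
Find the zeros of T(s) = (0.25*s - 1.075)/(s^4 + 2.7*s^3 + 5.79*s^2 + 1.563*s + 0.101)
Set numerator = 0: 0.25*s - 1.075 = 0 → Zeros: 4.3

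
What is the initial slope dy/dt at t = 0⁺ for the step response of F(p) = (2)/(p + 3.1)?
IVT: y'(0⁺) = lim_{p→∞} p²·Y(p) = lim_{p→∞} p·F(p).
deg(num) = 0, deg(den) = 1, relative degree = 1, so p·F(p) → (leading num)/(leading den) = 2/1 = 2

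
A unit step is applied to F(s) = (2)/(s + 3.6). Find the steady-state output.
FVT: lim_{t→∞} y(t) = lim_{s→0} s*Y(s) where Y(s) = F(s)/s.
= lim_{s→0} F(s) = F(0) = num(0)/den(0) = 2/3.6 = 0.5556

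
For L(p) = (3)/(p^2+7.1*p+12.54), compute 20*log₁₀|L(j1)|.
Substitute p = j*1: L(j1) = 0.188581 - 0.116025j.
|L(j1)| = sqrt(Re² + Im²) = 0.2214.
20*log₁₀(0.2214) = -13.10 dB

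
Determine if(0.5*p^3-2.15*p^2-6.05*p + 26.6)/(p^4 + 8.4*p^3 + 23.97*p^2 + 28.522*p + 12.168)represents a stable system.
Denominator: p^4 + 8.4*p^3 + 23.97*p^2 + 28.522*p + 12.168 = (p + 1.8)(p + 1.3)(p + 1.3)(p + 4). Poles: -1.3, -1.3, -1.8, -4. All Re(p)<0: Yes (stable)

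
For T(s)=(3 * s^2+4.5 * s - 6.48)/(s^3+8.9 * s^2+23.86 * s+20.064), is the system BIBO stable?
Denominator: s^3 + 8.9*s^2 + 23.86*s + 20.064 = (s + 4.8)(s + 1.9)(s + 2.2). Poles: -1.9, -2.2, -4.8. All Re(p)<0: Yes (stable)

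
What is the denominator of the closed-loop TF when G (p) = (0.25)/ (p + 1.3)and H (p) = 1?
Characteristic poly = G_den * H_den + G_num * H_num = (p + 1.3) + (0.25) = p + 1.55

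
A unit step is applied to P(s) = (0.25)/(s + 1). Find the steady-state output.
FVT: lim_{t→∞} y(t) = lim_{s→0} s*Y(s) where Y(s) = P(s)/s.
= lim_{s→0} P(s) = P(0) = num(0)/den(0) = 0.25/1 = 0.25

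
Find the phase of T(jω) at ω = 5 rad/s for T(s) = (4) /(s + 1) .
Substitute s = j*5: T(j5) = 0.153846 - 0.769231j.
∠T(j5) = atan2(Im, Re) = atan2(-0.769231, 0.153846) = -78.69°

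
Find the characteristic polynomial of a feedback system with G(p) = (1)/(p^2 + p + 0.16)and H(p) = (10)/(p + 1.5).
Characteristic poly = G_den * H_den + G_num * H_num = (p^3 + 2.5*p^2 + 1.66*p + 0.24) + (10) = p^3 + 2.5*p^2 + 1.66*p + 10.24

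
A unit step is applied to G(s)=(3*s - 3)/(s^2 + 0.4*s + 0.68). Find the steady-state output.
FVT: lim_{t→∞} y(t) = lim_{s→0} s*Y(s) where Y(s) = G(s)/s.
= lim_{s→0} G(s) = G(0) = num(0)/den(0) = -3/0.68 = -4.412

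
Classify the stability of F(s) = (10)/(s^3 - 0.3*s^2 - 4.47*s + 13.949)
Denominator: s^3 - 0.3*s^2 - 4.47*s + 13.949 = (s + 2.9)(s^2 - 3.2*s + 4.81). Poles: -2.9, 1.6 + 1.5j, 1.6 - 1.5j. Unstable (2 pole(s) in RHP)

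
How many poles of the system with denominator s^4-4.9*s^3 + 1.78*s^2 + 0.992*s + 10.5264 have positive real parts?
s^4 - 4.9*s^3 + 1.78*s^2 + 0.992*s + 10.5264 = (s - 4.3)(s - 1.8)(s^2 + 1.2*s + 1.36). Poles: -0.6 + 1j, -0.6 - 1j, 1.8, 4.3. RHP poles (Re>0): 2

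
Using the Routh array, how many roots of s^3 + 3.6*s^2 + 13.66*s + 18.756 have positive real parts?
Routh array:
s^3: [1, 13.66]; s^2: [3.6, 18.756]; s^1: [8.45]; s^0: [18.756]
First column: [1, 3.6, 8.45, 18.756]. Sign changes = RHP roots = 0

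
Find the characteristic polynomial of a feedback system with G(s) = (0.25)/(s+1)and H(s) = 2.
Characteristic poly = G_den * H_den + G_num * H_num = (s + 1) + (0.5) = s + 1.5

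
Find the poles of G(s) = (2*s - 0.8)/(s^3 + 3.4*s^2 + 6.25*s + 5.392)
Set denominator = 0: s^3 + 3.4*s^2 + 6.25*s + 5.392 = (s + 1.6)(s^2 + 1.8*s + 3.37) = 0 → Poles: -0.9 + 1.6j, -0.9 - 1.6j, -1.6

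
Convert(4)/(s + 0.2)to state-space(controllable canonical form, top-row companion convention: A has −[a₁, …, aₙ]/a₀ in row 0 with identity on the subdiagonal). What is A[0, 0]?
Reachable canonical form for den = s + 0.2: top row of A = -[a₁,a₂,...,aₙ]/a₀, ones on the subdiagonal, zeros elsewhere.
A = [[-0.2]].
A[0,0] = -0.2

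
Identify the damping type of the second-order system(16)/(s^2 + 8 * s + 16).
Standard form: ωn²/(s²+2ζωn·s+ωn²) gives ωn=4, ζ=1.
Critically damped (ζ = 1)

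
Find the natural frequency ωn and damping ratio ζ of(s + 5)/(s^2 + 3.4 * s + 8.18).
Underdamped: complex pole -1.7 + 2.3j. ωn = |pole| = 2.86, ζ = -Re(pole)/ωn = 0.5944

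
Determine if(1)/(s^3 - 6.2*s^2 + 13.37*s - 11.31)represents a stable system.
Denominator: s^3 - 6.2*s^2 + 13.37*s - 11.31 = (s - 3)(s^2 - 3.2*s + 3.77). Poles: 1.6 + 1.1j, 1.6 - 1.1j, 3. All Re(p)<0: No (unstable)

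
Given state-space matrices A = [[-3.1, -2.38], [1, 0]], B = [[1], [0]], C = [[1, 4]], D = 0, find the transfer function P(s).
P(s) = C(sI - A)⁻¹B + D.
Characteristic polynomial det(sI - A) = s^2 + 3.1*s + 2.38.
Numerator from C·adj(sI-A)·B + D·det(sI-A) = s + 4.
P(s) = (s + 4)/(s^2 + 3.1*s + 2.38)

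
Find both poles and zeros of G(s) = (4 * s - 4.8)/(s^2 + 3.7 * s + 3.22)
Set denominator = 0: s^2 + 3.7*s + 3.22 = (s + 2.3)(s + 1.4) = 0 → Poles: -1.4, -2.3
Set numerator = 0: 4*s - 4.8 = 0 → Zeros: 1.2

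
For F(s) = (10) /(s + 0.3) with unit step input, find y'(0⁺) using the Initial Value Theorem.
IVT: y'(0⁺) = lim_{s→∞} s²·Y(s) = lim_{s→∞} s·F(s).
deg(num) = 0, deg(den) = 1, relative degree = 1, so s·F(s) → (leading num)/(leading den) = 10/1 = 10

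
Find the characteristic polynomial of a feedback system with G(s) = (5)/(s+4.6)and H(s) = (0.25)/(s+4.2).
Characteristic poly = G_den * H_den + G_num * H_num = (s^2 + 8.8*s + 19.32) + (1.25) = s^2 + 8.8*s + 20.57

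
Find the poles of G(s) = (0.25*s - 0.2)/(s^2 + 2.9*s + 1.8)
Set denominator = 0: s^2 + 2.9*s + 1.8 = (s + 2)(s + 0.9) = 0 → Poles: -0.9, -2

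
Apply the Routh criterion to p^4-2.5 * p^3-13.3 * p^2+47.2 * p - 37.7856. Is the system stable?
Routh array:
p^4: [1, -13.3, -37.7856]; p^3: [-2.5, 47.2]; p^2: [5.58, -37.7856]; p^1: [30.271]; p^0: [-37.7856]
First column: [1, -2.5, 5.58, 30.271, -37.7856]. Sign changes = 3.
No, unstable (3 RHP root(s))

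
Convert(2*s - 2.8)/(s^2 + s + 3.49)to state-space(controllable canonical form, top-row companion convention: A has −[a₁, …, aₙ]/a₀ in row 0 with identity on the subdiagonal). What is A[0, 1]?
Reachable canonical form for den = s^2 + s + 3.49: top row of A = -[a₁,a₂,...,aₙ]/a₀, ones on the subdiagonal, zeros elsewhere.
A = [[-1, -3.49], [1, 0]].
A[0,1] = -3.49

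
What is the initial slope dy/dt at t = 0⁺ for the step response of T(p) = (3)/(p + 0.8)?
IVT: y'(0⁺) = lim_{p→∞} p²·Y(p) = lim_{p→∞} p·T(p).
deg(num) = 0, deg(den) = 1, relative degree = 1, so p·T(p) → (leading num)/(leading den) = 3/1 = 3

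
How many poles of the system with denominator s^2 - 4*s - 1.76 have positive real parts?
s^2 - 4*s - 1.76 = (s - 4.4)(s + 0.4). Poles: -0.4, 4.4. RHP poles (Re>0): 1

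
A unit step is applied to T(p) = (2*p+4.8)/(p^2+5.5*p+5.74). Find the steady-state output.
FVT: lim_{t→∞} y(t) = lim_{p→0} p*Y(p) where Y(p) = T(p)/p.
= lim_{p→0} T(p) = T(0) = num(0)/den(0) = 4.8/5.74 = 0.8362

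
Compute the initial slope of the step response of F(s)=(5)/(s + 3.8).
IVT: y'(0⁺) = lim_{s→∞} s²·Y(s) = lim_{s→∞} s·F(s).
deg(num) = 0, deg(den) = 1, relative degree = 1, so s·F(s) → (leading num)/(leading den) = 5/1 = 5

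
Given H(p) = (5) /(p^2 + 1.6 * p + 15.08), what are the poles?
Set denominator = 0: p^2 + 1.6*p + 15.08 = 0 → Poles: -0.8 + 3.8j, -0.8 - 3.8j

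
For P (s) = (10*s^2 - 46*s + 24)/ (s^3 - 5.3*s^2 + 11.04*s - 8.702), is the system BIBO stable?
Denominator: s^3 - 5.3*s^2 + 11.04*s - 8.702 = (s - 1.9)(s^2 - 3.4*s + 4.58). Poles: 1.7 + 1.3j, 1.7 - 1.3j, 1.9. All Re(p)<0: No (unstable)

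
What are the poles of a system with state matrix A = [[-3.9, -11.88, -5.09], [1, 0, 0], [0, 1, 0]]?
Eigenvalues solve det(λI - A) = 0.
Characteristic polynomial: λ^3 + 3.9*λ^2 + 11.88*λ + 5.09 = 0.
Factor: (λ + 0.5)(λ^2 + 3.4*λ + 10.18) = 0.
Roots: -0.5, -1.7 + 2.7j, -1.7 - 2.7j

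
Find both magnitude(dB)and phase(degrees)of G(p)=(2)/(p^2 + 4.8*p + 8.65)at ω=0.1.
Substitute p = j*0.1: G(j0.1) = 0.230769 - 0.0128205j.
|G| = 20*log₁₀(sqrt(Re²+Im²)) = -12.72 dB.
∠G = atan2(Im, Re) = -3.18°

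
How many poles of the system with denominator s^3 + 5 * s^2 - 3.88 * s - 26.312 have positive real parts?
s^3 + 5*s^2 - 3.88*s - 26.312 = (s - 2.2)(s + 2.6)(s + 4.6). Poles: -2.6, -4.6, 2.2. RHP poles (Re>0): 1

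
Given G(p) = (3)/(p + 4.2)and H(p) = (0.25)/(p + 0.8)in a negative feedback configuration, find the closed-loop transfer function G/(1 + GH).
Closed-loop T = G/(1+GH).
Numerator: G_num * H_den = 3*p + 2.4.
Denominator: G_den * H_den + G_num * H_num = (p^2 + 5*p + 3.36) + (0.75) = p^2 + 5*p + 4.11.
T(p) = (3*p + 2.4)/(p^2 + 5*p + 4.11)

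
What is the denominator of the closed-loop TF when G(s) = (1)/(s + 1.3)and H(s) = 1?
Characteristic poly = G_den * H_den + G_num * H_num = (s + 1.3) + (1) = s + 2.3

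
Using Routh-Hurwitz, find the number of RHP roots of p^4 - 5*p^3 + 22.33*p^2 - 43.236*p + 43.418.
Routh array:
p^4: [1, 22.33, 43.418]; p^3: [-5, -43.236]; p^2: [13.6828, 43.418]; p^1: [-27.3701]; p^0: [43.418]
First column: [1, -5, 13.6828, -27.3701, 43.418]. Sign changes = RHP roots = 4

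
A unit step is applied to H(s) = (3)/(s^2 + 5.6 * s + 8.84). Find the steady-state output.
FVT: lim_{t→∞} y(t) = lim_{s→0} s*Y(s) where Y(s) = H(s)/s.
= lim_{s→0} H(s) = H(0) = num(0)/den(0) = 3/8.84 = 0.3394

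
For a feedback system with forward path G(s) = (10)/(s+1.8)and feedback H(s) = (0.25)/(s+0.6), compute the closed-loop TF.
Closed-loop T = G/(1+GH).
Numerator: G_num * H_den = 10*s + 6.
Denominator: G_den * H_den + G_num * H_num = (s^2 + 2.4*s + 1.08) + (2.5) = s^2 + 2.4*s + 3.58.
T(s) = (10*s + 6)/(s^2 + 2.4*s + 3.58)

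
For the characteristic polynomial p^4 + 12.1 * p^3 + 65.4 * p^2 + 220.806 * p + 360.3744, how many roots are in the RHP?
p^4 + 12.1*p^3 + 65.4*p^2 + 220.806*p + 360.3744 = (p + 4.3)(p + 4.8)(p^2 + 3*p + 17.46). Poles: -1.5 + 3.9j, -1.5 - 3.9j, -4.3, -4.8. RHP poles (Re>0): 0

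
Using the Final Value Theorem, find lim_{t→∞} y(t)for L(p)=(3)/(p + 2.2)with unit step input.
FVT: lim_{t→∞} y(t) = lim_{p→0} p*Y(p) where Y(p) = L(p)/p.
= lim_{p→0} L(p) = L(0) = num(0)/den(0) = 3/2.2 = 1.364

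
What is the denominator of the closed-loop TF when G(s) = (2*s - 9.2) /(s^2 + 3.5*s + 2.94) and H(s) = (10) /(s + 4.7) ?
Characteristic poly = G_den * H_den + G_num * H_num = (s^3 + 8.2*s^2 + 19.39*s + 13.818) + (20*s - 92) = s^3 + 8.2*s^2 + 39.39*s - 78.182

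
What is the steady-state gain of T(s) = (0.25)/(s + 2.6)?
DC gain = T(0) = num(0)/den(0) = 0.25/2.6 = 0.09615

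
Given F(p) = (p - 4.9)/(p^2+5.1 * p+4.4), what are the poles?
Set denominator = 0: p^2 + 5.1*p + 4.4 = (p + 1.1)(p + 4) = 0 → Poles: -1.1, -4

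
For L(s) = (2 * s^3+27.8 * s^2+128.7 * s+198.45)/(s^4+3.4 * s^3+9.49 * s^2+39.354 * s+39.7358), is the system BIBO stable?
Denominator: s^4 + 3.4*s^3 + 9.49*s^2 + 39.354*s + 39.7358 = (s + 1.3)(s + 3.1)(s^2 - s + 9.86). Poles: -1.3, -3.1, 0.5 + 3.1j, 0.5 - 3.1j. All Re(p)<0: No (unstable)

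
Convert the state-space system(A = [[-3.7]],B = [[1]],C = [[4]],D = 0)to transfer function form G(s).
G(s) = C(sI - A)⁻¹B + D.
Characteristic polynomial det(sI - A) = s + 3.7.
Numerator from C·adj(sI-A)·B + D·det(sI-A) = 4.
G(s) = (4)/(s + 3.7)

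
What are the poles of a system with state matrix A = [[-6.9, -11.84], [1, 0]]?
Eigenvalues solve det(λI - A) = 0.
Characteristic polynomial: λ^2 + 6.9*λ + 11.84 = 0.
Factor: (λ + 3.2)(λ + 3.7) = 0.
Roots: -3.2, -3.7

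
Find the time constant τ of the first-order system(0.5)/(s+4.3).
First-order system: τ = -1/pole. Pole = -4.3. τ = -1/(-4.3) = 0.2326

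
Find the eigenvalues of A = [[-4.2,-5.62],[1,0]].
Eigenvalues solve det(λI - A) = 0.
Characteristic polynomial: λ^2 + 4.2*λ + 5.62 = 0.
Roots: -2.1 + 1.1j, -2.1 - 1.1j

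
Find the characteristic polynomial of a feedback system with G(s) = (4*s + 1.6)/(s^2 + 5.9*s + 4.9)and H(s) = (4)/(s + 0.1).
Characteristic poly = G_den * H_den + G_num * H_num = (s^3 + 6*s^2 + 5.49*s + 0.49) + (16*s + 6.4) = s^3 + 6*s^2 + 21.49*s + 6.89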